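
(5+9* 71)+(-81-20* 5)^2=33405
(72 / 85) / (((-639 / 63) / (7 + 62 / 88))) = -42714 / 66385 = -0.64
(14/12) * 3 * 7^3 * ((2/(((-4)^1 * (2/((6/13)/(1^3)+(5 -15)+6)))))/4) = 55223/208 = 265.50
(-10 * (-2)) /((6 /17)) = 170 /3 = 56.67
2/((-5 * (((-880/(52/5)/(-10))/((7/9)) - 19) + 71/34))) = 6188/93325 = 0.07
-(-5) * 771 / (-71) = -3855 / 71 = -54.30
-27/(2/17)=-459/2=-229.50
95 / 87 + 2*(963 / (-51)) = -54239 / 1479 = -36.67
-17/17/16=-0.06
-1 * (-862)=862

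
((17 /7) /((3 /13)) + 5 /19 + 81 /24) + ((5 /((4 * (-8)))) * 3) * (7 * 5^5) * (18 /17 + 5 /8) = -29956517855 /1736448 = -17251.61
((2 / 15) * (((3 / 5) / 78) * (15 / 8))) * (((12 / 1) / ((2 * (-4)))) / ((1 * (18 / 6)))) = -1 / 1040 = -0.00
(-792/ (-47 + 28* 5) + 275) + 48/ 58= 267.31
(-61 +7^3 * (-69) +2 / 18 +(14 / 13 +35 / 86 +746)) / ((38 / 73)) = -16879704955 / 382356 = -44146.57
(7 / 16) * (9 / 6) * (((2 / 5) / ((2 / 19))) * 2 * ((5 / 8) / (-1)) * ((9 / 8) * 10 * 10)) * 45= -4039875 / 256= -15780.76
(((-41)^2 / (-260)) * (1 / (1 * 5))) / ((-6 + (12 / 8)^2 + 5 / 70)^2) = -329476 / 3447925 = -0.10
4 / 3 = 1.33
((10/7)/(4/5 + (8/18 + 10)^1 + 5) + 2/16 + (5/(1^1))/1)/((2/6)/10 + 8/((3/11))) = 3200955/18032308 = 0.18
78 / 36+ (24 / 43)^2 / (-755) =18144479 / 8375970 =2.17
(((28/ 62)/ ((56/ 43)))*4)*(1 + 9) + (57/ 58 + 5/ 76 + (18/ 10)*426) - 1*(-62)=288231461/ 341620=843.72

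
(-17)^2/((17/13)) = 221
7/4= 1.75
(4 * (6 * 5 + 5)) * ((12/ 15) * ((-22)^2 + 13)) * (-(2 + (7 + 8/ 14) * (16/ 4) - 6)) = -1463168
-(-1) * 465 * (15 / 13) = 6975 / 13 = 536.54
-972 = -972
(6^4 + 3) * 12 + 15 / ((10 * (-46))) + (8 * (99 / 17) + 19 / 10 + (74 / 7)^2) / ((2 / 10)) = 1256001511 / 76636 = 16389.18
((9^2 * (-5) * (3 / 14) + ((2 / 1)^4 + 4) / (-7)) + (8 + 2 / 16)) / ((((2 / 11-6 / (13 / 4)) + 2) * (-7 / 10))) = 346.94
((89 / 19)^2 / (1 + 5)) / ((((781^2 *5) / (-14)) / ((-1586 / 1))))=87938942 / 3302938815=0.03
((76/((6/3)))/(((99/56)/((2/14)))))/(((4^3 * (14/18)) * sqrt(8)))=19 * sqrt(2)/1232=0.02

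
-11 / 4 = -2.75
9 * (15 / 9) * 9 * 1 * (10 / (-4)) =-675 / 2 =-337.50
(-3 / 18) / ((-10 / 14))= 7 / 30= 0.23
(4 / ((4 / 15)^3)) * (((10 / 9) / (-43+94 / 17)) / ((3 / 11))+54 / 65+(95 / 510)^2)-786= -7379921597 / 11781952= -626.38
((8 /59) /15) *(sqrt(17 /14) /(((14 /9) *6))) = 0.00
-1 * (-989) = 989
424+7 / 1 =431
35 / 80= 7 / 16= 0.44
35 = 35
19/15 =1.27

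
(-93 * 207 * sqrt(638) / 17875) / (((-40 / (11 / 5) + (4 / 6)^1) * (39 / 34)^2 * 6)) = 2139 * sqrt(638) / 274625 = 0.20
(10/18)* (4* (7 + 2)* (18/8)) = 45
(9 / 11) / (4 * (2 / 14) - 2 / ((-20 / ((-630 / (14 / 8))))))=-63 / 2728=-0.02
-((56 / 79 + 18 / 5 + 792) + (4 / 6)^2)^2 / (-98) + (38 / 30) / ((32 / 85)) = 128431767155449 / 19816423200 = 6481.08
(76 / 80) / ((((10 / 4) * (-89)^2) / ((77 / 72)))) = 1463 / 28515600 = 0.00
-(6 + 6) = -12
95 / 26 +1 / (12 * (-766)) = 436607 / 119496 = 3.65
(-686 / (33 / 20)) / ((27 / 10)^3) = -13720000 / 649539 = -21.12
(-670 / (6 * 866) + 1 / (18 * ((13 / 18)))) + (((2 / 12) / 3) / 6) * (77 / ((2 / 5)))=2103913 / 1215864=1.73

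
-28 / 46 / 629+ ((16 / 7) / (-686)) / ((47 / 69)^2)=-625272422 / 76730204803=-0.01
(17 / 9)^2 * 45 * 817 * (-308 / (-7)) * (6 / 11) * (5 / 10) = 4722260 / 3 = 1574086.67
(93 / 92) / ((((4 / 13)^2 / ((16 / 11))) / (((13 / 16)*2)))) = 204321 / 8096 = 25.24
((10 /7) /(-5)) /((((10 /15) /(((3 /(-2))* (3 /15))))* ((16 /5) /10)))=45 /112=0.40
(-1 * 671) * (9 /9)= -671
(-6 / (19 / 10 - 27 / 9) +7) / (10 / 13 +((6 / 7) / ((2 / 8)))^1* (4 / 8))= 12467 / 2486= 5.01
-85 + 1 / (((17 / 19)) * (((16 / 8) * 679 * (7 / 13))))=-13735923 / 161602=-85.00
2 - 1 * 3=-1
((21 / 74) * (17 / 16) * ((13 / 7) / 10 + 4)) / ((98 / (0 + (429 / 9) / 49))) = 712283 / 56855680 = 0.01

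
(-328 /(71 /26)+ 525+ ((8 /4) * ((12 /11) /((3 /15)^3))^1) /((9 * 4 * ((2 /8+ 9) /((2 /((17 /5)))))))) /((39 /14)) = 8363760706 /57476133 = 145.52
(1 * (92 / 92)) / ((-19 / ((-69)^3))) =328509 / 19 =17289.95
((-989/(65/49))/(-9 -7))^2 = 2348468521/1081600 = 2171.29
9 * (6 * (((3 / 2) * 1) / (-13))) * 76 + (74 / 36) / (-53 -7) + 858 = 5397359 / 14040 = 384.43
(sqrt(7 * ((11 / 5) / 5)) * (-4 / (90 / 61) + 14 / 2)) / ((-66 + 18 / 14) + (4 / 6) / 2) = -1351 * sqrt(77) / 101400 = -0.12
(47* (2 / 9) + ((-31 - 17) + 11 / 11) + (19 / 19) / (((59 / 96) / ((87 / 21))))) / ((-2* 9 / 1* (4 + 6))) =0.17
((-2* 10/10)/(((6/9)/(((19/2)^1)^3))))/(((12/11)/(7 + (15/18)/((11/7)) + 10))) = -41332.62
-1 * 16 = -16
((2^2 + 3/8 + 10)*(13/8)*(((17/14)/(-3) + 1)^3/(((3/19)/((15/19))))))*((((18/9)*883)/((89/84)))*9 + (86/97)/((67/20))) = 31669990883984375/85706628336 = 369516.24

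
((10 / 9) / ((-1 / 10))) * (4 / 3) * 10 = -148.15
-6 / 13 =-0.46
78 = 78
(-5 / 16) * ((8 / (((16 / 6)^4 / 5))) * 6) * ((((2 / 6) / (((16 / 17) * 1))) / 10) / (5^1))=-0.01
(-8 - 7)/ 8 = -15/ 8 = -1.88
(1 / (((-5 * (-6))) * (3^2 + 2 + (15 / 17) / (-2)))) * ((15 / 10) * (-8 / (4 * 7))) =-17 / 12565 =-0.00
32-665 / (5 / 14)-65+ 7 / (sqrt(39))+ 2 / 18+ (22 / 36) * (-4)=-1896.21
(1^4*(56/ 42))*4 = 16/ 3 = 5.33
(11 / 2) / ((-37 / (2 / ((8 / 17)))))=-187 / 296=-0.63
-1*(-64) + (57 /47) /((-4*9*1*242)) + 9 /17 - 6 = 135805237 /2320296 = 58.53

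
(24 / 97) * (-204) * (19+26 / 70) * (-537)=1782565056 / 3395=525055.98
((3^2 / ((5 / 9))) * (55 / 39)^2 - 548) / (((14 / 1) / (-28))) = 1031.56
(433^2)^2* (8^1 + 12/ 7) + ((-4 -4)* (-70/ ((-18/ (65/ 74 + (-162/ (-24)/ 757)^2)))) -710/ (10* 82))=341477786861.52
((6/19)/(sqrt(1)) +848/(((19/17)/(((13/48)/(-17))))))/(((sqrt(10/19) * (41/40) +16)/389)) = -668208640/2329677 +42807116 * sqrt(190)/44263863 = -273.49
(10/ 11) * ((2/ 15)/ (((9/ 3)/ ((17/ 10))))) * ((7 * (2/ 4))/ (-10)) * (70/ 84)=-0.02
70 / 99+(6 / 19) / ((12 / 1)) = 2759 / 3762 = 0.73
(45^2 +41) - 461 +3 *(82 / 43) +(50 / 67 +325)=5578962 / 2881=1936.47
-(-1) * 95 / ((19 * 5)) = 1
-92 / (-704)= 23 / 176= 0.13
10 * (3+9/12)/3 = 25/2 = 12.50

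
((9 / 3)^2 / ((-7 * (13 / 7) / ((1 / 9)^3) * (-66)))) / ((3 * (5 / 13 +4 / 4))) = 1 / 288684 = 0.00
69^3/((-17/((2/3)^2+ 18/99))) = -2263062/187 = -12101.94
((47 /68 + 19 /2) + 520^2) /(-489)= -18387893 /33252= -552.99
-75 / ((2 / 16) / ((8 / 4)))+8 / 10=-5996 / 5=-1199.20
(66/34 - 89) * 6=-8880/17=-522.35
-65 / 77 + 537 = 41284 / 77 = 536.16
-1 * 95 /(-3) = 95 /3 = 31.67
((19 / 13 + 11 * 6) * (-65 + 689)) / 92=10524 / 23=457.57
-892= -892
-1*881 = -881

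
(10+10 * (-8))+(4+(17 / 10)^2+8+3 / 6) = -5461 / 100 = -54.61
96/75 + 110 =2782/25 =111.28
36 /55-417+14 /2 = -22514 /55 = -409.35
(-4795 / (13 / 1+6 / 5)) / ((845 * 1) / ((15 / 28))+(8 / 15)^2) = -5394375 / 25202444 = -0.21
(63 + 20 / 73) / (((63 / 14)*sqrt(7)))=9238*sqrt(7) / 4599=5.31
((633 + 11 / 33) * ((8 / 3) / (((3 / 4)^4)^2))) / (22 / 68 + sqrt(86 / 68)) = -372559052800 / 79184709 + 33869004800 * sqrt(1462) / 79184709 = 11649.47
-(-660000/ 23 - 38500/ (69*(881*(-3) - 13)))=1314710375/ 45816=28695.44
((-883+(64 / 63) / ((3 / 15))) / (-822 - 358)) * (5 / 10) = 55309 / 148680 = 0.37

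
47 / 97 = 0.48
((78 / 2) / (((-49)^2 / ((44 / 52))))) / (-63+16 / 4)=-33 / 141659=-0.00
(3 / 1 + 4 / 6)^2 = 121 / 9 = 13.44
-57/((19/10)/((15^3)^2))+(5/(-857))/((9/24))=-878558906290/2571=-341718750.02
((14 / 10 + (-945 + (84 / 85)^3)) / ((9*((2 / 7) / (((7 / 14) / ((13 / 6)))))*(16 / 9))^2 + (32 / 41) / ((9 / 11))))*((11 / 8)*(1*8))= -26.36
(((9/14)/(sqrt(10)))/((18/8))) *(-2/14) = -sqrt(10)/245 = -0.01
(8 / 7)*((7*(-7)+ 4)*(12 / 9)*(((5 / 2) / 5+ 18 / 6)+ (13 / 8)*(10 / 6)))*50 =-149000 / 7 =-21285.71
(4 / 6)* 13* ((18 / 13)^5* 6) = 7558272 / 28561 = 264.64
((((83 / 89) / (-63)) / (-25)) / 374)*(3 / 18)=83 / 314552700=0.00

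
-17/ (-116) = 17/ 116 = 0.15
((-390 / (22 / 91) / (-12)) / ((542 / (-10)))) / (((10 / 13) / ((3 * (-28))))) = 1614795 / 5962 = 270.85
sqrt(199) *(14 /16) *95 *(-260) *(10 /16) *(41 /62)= -8861125 *sqrt(199) /992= -126009.63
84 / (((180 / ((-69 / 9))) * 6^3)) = -161 / 9720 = -0.02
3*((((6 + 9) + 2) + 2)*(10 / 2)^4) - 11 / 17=605614 / 17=35624.35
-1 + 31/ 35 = -4/ 35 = -0.11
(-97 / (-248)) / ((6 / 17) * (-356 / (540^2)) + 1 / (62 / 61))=10017675 / 25188064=0.40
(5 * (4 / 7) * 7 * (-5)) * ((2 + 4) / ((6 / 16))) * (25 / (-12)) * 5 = 16666.67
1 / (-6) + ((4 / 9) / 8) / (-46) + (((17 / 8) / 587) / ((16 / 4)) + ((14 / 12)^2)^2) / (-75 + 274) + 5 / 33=-0.01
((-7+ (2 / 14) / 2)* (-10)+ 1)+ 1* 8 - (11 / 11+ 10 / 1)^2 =-299 / 7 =-42.71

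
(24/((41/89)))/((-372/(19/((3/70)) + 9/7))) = -1661986/26691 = -62.27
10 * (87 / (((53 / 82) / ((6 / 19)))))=428040 / 1007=425.06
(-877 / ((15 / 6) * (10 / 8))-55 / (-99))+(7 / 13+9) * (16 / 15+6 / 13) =-10095931 / 38025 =-265.51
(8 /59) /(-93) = -8 /5487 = -0.00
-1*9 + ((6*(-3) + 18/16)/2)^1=-279/16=-17.44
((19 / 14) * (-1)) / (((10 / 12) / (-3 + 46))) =-2451 / 35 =-70.03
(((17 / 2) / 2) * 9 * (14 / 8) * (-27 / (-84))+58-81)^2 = 2.20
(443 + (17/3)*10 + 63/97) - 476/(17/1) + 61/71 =473.18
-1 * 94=-94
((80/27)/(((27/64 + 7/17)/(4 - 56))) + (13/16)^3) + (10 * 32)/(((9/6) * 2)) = -7785613987/100306944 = -77.62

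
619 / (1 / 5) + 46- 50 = 3091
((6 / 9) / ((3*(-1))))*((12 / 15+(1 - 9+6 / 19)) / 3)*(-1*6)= -872 / 285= -3.06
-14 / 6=-7 / 3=-2.33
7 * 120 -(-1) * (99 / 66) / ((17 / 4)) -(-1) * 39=14949 / 17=879.35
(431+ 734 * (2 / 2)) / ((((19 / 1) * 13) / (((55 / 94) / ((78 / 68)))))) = 1089275 / 452751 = 2.41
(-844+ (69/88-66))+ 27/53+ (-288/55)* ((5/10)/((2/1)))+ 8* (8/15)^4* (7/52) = -253910979769/279045000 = -909.93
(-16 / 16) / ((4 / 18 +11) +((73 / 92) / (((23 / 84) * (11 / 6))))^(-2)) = -84603204 / 983296717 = -0.09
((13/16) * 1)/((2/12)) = 39/8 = 4.88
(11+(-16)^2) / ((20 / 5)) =267 / 4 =66.75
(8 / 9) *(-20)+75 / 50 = -16.28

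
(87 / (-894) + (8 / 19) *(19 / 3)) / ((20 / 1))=2297 / 17880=0.13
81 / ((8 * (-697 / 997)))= -80757 / 5576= -14.48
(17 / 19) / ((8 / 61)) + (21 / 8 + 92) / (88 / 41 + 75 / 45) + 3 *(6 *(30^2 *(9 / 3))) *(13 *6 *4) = 540478228531 / 35644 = 15163231.64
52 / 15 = 3.47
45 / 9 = 5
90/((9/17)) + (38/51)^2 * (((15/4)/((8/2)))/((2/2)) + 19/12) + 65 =7378501/31212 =236.40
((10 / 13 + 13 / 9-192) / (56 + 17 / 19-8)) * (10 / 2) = -2109475 / 108693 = -19.41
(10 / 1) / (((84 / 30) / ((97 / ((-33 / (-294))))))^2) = 115260250 / 121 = 952564.05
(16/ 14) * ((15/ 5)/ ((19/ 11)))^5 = 313083144/ 17332693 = 18.06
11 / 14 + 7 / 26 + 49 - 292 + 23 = -19924 / 91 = -218.95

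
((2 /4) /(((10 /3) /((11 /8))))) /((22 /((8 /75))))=1 /1000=0.00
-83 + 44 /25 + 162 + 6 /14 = 14208 /175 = 81.19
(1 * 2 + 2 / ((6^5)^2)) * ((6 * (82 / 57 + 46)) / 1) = 10218783913 / 17950896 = 569.26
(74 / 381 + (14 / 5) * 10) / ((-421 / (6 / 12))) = -5371 / 160401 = -0.03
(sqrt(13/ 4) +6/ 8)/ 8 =3/ 32 +sqrt(13)/ 16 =0.32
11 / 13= 0.85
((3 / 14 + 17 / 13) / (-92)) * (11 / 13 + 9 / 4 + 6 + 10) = -0.32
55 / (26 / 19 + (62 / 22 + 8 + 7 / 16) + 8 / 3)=551760 / 153397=3.60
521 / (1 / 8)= 4168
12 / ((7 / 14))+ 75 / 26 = 699 / 26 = 26.88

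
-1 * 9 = -9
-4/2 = -2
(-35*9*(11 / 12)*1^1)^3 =-1540798875 / 64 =-24074982.42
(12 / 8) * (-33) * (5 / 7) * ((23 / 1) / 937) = -11385 / 13118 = -0.87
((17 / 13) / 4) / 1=17 / 52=0.33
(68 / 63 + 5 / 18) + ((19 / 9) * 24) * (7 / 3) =15067 / 126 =119.58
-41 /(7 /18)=-738 /7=-105.43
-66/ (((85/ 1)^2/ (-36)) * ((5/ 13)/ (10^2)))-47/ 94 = 245659/ 2890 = 85.00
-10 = -10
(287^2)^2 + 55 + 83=6784652299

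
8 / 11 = 0.73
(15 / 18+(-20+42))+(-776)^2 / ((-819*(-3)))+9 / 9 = 1321469 / 4914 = 268.92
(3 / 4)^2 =9 / 16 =0.56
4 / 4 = 1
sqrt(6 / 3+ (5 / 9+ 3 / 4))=sqrt(119) / 6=1.82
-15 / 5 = -3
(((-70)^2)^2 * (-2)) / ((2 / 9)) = -216090000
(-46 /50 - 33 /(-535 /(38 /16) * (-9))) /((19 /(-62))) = 1863379 /609900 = 3.06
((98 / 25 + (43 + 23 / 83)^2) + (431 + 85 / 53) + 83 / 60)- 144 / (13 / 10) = 2200.05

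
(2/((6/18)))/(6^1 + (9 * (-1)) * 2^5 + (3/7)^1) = -14/657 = -0.02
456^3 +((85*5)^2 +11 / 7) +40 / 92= 15294910324 / 161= 94999443.01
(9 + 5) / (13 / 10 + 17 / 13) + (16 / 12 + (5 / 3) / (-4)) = 2841 / 452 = 6.29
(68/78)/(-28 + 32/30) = -85/2626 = -0.03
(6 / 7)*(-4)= -24 / 7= -3.43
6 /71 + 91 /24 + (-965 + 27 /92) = -37656863 /39192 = -960.83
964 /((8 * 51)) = 241 /102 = 2.36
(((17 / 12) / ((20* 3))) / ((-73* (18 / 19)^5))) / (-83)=42093683 / 8243202608640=0.00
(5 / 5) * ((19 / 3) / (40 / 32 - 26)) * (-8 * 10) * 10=60800 / 297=204.71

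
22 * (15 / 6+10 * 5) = 1155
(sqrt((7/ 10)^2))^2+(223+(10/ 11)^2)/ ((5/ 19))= 851.03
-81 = -81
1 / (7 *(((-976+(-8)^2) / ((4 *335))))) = -335 / 1596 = -0.21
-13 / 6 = -2.17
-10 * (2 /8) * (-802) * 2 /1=4010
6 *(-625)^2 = 2343750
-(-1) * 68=68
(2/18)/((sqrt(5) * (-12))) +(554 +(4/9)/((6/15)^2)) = 5011/9-sqrt(5)/540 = 556.77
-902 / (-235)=902 / 235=3.84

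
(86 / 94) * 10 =430 / 47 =9.15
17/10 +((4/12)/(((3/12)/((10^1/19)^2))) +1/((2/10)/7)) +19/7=3015997/75810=39.78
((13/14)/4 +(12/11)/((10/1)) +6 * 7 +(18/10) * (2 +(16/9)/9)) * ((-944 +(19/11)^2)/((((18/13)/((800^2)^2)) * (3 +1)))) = -2431532304631040000000/754677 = -3221950986489637.29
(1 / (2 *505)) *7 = 7 / 1010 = 0.01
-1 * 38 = -38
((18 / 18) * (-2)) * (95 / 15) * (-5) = 63.33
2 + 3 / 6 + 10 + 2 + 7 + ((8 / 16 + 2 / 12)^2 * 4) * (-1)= 355 / 18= 19.72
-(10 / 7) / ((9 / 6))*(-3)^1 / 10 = 2 / 7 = 0.29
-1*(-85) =85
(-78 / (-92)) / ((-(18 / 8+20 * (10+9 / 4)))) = -78 / 22747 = -0.00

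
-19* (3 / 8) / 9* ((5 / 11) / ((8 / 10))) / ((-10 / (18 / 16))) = 285 / 5632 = 0.05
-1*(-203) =203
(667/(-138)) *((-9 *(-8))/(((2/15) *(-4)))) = 1305/2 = 652.50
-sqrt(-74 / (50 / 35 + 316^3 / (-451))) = -sqrt(12900208527129) / 110438481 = -0.03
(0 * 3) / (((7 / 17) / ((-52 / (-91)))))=0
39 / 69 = 13 / 23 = 0.57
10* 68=680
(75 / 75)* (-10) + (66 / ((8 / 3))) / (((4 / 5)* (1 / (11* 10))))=27145 / 8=3393.12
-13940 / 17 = -820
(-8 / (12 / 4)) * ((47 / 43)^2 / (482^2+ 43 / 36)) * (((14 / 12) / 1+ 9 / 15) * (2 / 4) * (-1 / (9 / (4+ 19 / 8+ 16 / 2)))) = 2692771 / 139180448187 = 0.00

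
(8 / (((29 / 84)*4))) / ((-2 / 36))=-3024 / 29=-104.28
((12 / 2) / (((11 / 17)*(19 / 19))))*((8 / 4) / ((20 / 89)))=4539 / 55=82.53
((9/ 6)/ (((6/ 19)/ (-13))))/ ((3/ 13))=-267.58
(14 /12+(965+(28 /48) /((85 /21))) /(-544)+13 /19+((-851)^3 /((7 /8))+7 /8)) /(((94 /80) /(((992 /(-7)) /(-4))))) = -1611361685522216821 /75874638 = -21237158133.42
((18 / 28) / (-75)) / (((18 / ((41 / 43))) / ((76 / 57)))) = -41 / 67725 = -0.00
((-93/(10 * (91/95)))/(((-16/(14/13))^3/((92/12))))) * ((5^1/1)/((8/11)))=36509165/233971712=0.16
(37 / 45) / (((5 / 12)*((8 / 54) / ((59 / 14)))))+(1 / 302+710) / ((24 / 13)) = 440.72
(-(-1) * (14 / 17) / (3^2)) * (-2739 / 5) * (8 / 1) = -102256 / 255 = -401.00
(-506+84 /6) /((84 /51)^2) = -35547 /196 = -181.36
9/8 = 1.12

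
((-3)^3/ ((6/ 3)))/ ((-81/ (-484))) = -242/ 3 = -80.67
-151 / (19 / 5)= -755 / 19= -39.74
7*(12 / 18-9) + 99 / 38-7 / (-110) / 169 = -29525368 / 529815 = -55.73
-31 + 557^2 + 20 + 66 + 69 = 310373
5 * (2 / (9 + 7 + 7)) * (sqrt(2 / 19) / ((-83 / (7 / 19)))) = -0.00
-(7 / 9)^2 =-49 / 81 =-0.60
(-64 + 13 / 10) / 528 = -19 / 160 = -0.12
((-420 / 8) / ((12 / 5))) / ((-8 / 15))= 2625 / 64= 41.02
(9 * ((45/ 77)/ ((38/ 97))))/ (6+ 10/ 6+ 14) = 0.62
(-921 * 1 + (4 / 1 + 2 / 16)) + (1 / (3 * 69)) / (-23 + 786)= -1158497227 / 1263528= -916.87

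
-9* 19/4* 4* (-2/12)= 57/2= 28.50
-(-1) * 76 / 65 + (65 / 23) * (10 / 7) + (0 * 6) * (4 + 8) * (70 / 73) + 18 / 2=148671 / 10465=14.21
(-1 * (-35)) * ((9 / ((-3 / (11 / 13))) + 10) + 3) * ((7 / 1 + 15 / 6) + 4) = 64260 / 13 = 4943.08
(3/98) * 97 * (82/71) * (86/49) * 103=105684798/170471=619.96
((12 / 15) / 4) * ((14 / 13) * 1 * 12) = 168 / 65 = 2.58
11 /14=0.79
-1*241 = -241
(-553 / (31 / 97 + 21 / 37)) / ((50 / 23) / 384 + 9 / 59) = -32319131628 / 8202581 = -3940.12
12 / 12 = 1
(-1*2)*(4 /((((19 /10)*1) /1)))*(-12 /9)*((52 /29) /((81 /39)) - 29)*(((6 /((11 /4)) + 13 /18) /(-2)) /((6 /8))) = 4053704000 /13255407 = 305.82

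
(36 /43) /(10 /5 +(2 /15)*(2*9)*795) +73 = 2997763 /41065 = 73.00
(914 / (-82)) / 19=-457 / 779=-0.59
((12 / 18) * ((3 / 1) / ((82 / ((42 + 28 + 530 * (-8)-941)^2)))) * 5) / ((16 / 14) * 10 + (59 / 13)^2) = 154513528715 / 1553367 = 99470.07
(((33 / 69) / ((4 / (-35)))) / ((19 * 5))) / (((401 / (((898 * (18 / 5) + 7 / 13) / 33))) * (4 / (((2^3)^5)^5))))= -3473699588118426539693965312 / 34171215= -101655723629330316165.05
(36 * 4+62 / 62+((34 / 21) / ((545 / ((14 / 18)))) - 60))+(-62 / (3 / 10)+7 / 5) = -353938 / 2943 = -120.26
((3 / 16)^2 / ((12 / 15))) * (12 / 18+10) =15 / 32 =0.47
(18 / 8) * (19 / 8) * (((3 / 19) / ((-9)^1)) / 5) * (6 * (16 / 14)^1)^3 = -10368 / 1715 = -6.05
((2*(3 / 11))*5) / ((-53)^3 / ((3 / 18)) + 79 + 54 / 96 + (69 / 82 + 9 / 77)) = -27552 / 9023276575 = -0.00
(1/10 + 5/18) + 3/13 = 356/585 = 0.61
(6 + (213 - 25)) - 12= 182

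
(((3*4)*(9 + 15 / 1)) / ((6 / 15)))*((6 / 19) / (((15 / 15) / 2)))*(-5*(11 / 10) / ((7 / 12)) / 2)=-285120 / 133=-2143.76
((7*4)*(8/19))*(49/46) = 5488/437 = 12.56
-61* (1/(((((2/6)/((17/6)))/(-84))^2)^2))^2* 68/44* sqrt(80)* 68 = -19051683348186308882179805184* sqrt(5)/11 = -3872805368395034668904243000.00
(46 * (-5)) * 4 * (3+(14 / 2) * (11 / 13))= -8209.23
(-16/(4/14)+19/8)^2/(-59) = -184041/3776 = -48.74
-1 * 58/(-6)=29/3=9.67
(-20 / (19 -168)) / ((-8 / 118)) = -295 / 149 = -1.98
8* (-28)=-224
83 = 83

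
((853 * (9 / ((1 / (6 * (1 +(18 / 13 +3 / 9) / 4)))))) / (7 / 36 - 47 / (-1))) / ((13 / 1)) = 30815478 / 287131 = 107.32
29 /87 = 1 /3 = 0.33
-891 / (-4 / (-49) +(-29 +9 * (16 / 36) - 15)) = 14553 / 652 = 22.32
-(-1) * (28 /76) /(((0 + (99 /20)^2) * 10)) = 280 /186219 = 0.00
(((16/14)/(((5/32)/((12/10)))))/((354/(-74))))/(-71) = 18944/733075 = 0.03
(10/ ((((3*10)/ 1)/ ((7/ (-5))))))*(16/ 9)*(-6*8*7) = 12544/ 45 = 278.76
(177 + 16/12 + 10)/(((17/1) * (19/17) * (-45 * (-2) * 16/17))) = 1921/16416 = 0.12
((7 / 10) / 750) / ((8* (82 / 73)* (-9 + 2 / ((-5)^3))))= -73 / 6336960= -0.00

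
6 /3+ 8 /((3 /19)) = 158 /3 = 52.67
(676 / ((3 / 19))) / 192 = 3211 / 144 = 22.30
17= 17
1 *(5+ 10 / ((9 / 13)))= 175 / 9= 19.44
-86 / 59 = -1.46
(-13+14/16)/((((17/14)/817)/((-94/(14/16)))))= 14898812/17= 876400.71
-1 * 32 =-32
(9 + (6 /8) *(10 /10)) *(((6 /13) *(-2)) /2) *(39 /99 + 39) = -1950 /11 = -177.27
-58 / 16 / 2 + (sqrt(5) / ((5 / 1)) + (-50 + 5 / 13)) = -10697 / 208 + sqrt(5) / 5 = -50.98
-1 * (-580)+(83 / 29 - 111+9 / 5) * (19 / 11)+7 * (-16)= 453499 / 1595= 284.33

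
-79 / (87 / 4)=-3.63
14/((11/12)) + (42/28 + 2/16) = 1487/88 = 16.90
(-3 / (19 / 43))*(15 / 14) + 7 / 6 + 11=1952 / 399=4.89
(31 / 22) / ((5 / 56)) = 868 / 55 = 15.78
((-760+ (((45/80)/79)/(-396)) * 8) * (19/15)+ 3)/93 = -100074059/9698040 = -10.32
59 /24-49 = -1117 /24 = -46.54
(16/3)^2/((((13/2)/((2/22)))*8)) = 64/1287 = 0.05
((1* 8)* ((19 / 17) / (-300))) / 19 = -2 / 1275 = -0.00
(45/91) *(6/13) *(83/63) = 2490/8281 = 0.30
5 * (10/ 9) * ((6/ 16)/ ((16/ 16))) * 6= 25/ 2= 12.50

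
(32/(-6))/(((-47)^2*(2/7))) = -56/6627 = -0.01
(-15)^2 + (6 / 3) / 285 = 64127 / 285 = 225.01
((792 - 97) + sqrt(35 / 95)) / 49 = sqrt(133) / 931 + 695 / 49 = 14.20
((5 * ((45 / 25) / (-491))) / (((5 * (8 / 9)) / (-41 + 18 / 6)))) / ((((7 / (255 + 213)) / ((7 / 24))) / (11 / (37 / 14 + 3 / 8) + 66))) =5434209 / 25532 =212.84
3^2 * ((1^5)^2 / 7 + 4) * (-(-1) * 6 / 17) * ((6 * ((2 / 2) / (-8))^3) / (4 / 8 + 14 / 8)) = -261 / 3808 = -0.07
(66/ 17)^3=58.52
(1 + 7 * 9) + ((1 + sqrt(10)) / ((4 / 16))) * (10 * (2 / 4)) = 20 * sqrt(10) + 84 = 147.25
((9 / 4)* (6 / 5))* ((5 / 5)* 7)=189 / 10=18.90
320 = 320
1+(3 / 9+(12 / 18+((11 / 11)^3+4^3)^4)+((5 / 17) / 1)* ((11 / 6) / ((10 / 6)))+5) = 606921499 / 34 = 17850632.32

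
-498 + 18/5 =-494.40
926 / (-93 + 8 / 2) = -926 / 89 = -10.40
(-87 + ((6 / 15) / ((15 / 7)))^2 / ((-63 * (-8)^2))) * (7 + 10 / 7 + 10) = -3030210301 / 1890000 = -1603.29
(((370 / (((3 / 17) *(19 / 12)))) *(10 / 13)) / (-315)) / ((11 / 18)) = -100640 / 19019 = -5.29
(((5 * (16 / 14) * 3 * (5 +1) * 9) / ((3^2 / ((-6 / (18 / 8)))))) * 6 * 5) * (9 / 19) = -3897.74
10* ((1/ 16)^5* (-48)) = -15/ 32768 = -0.00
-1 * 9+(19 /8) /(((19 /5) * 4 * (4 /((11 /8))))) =-9161 /1024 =-8.95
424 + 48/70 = 14864/35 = 424.69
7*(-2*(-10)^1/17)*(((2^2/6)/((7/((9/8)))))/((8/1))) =0.11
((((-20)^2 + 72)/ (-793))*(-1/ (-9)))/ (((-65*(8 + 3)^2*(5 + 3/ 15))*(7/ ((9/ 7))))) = 0.00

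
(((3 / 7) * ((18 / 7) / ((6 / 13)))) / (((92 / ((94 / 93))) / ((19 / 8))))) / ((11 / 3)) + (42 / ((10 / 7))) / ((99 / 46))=1261535183 / 92233680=13.68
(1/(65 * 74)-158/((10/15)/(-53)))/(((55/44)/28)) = 3383431016/12025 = 281366.40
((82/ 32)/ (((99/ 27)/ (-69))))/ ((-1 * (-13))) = -8487/ 2288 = -3.71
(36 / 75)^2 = 144 / 625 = 0.23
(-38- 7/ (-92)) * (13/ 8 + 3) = -129093/ 736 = -175.40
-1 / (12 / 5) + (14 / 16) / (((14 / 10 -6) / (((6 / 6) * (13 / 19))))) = -5735 / 10488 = -0.55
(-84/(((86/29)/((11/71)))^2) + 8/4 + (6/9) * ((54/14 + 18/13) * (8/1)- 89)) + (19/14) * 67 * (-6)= -209083842466/363511551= -575.18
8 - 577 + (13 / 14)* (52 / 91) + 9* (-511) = -253206 / 49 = -5167.47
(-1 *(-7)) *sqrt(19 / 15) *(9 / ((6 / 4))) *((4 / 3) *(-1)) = -56 *sqrt(285) / 15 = -63.03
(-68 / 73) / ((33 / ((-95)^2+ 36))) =-616148 / 2409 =-255.77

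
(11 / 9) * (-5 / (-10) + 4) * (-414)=-2277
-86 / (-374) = 43 / 187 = 0.23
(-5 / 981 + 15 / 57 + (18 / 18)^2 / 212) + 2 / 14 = 11219981 / 27660276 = 0.41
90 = 90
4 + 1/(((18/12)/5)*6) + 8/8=50/9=5.56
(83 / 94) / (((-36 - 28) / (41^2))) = -139523 / 6016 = -23.19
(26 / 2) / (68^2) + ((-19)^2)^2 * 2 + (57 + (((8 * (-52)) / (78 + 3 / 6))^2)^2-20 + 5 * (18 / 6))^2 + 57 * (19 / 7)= 11560414874994934895460175051 / 11948491657951371027568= 967520.86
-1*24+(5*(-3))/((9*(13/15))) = -337/13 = -25.92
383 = 383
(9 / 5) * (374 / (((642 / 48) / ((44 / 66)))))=17952 / 535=33.56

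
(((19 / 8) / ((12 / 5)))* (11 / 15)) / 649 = 19 / 16992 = 0.00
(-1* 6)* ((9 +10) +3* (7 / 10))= -126.60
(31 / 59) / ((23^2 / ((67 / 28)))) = 2077 / 873908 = 0.00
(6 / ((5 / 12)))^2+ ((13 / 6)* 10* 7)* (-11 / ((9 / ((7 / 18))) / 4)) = -492038 / 6075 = -80.99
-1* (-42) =42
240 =240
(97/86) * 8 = 388/43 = 9.02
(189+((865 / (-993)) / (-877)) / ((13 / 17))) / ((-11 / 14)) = -29956082548 / 124533123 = -240.55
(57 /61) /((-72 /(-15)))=95 /488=0.19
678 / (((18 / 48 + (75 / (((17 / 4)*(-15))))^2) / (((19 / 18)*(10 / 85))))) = 47.86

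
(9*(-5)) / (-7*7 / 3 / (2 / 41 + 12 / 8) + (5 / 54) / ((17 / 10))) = 2623185 / 611579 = 4.29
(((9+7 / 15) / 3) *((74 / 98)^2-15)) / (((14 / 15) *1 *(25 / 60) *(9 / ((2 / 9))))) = -19678928 / 6806835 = -2.89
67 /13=5.15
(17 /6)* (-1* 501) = -2839 /2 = -1419.50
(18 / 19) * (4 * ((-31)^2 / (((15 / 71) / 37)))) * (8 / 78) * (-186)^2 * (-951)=-2152151730251.97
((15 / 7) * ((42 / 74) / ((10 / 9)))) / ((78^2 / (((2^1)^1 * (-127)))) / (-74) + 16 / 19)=195453 / 208166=0.94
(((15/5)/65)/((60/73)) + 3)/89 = 3973/115700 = 0.03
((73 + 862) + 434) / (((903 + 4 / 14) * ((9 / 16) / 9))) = 153328 / 6323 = 24.25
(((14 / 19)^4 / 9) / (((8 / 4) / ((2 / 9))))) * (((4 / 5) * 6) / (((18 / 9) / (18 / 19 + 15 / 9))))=22895936 / 1002820095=0.02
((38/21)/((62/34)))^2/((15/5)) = 417316/1271403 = 0.33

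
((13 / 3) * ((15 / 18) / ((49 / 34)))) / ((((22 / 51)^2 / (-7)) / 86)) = -13731835 / 1694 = -8106.16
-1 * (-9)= 9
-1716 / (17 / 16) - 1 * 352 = -33440 / 17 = -1967.06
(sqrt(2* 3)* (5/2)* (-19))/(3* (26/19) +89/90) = -81225* sqrt(6)/8711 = -22.84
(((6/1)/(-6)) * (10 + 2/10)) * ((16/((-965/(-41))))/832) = -2091/250900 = -0.01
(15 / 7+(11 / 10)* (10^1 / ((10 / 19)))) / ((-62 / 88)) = -35486 / 1085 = -32.71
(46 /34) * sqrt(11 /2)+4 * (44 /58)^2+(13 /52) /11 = 86025 /37004+23 * sqrt(22) /34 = 5.50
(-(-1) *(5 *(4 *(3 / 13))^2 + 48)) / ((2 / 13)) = 4416 / 13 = 339.69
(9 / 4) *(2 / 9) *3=1.50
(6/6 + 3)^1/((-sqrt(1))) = -4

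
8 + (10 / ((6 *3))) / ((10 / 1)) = 145 / 18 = 8.06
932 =932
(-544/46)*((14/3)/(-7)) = 544/69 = 7.88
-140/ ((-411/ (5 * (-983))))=-688100/ 411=-1674.21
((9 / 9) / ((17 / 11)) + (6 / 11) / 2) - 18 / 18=-15 / 187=-0.08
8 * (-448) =-3584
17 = 17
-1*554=-554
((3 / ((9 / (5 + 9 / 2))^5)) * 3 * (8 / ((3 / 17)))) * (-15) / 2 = -210468415 / 52488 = -4009.84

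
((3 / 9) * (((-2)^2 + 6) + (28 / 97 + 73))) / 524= 2693 / 50828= 0.05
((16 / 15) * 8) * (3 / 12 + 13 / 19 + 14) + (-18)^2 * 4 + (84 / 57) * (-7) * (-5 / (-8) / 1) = 161537 / 114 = 1416.99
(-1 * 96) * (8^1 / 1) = -768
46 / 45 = 1.02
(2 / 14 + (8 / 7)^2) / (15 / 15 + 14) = 0.10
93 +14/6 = 286/3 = 95.33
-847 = -847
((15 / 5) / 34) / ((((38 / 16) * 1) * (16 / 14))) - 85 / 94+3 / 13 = -126499 / 197353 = -0.64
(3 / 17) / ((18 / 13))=13 / 102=0.13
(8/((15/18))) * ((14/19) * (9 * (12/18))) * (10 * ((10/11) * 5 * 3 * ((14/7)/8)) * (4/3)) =403200/209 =1929.19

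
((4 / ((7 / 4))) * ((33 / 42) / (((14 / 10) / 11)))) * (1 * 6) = 29040 / 343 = 84.66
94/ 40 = 47/ 20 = 2.35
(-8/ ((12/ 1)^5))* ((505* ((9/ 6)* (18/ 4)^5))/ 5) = -73629/ 8192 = -8.99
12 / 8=1.50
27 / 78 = 9 / 26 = 0.35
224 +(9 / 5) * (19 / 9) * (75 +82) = 4103 / 5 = 820.60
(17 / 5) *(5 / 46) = 17 / 46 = 0.37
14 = 14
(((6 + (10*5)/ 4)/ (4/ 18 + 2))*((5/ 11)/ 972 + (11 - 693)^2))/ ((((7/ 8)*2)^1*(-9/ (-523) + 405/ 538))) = 25887099488000647/ 9008598060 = 2873599.12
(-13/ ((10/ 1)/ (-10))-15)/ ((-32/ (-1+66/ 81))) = -5/ 432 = -0.01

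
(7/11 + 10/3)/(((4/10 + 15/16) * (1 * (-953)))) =-10480/3365043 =-0.00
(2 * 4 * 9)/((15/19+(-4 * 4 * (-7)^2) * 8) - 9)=-342/29831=-0.01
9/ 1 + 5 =14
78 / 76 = 39 / 38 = 1.03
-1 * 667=-667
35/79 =0.44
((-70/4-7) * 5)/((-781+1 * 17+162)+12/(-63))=5145/25292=0.20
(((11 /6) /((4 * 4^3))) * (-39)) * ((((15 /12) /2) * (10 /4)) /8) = -3575 /65536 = -0.05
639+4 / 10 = 3197 / 5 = 639.40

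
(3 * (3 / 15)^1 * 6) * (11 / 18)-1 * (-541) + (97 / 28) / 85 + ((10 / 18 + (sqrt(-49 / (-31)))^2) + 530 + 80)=767193407 / 664020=1155.38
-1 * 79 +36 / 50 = -1957 / 25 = -78.28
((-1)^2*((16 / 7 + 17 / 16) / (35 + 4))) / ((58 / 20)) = 625 / 21112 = 0.03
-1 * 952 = -952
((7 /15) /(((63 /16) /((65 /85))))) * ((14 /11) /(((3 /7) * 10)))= 10192 /378675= 0.03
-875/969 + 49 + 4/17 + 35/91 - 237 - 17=-2585951/12597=-205.28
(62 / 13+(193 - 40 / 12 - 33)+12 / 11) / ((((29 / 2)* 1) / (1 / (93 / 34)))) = 4.10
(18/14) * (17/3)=51/7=7.29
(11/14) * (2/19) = 11/133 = 0.08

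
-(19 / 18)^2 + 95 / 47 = 13813 / 15228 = 0.91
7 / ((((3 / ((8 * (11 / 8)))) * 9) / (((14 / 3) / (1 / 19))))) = 20482 / 81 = 252.86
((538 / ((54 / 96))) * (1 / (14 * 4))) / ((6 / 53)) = 28514 / 189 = 150.87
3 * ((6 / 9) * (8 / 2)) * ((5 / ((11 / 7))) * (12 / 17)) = 3360 / 187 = 17.97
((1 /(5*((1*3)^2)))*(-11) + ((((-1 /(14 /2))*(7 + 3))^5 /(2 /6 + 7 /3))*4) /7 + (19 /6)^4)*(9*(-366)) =-4605641558369 /14117880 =-326227.56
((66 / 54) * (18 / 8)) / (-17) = -11 / 68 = -0.16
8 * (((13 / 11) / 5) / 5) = 104 / 275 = 0.38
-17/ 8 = -2.12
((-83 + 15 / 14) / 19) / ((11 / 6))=-3441 / 1463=-2.35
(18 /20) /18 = 0.05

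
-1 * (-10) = 10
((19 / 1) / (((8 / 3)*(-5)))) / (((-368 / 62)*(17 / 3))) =0.04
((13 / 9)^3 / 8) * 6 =2197 / 972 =2.26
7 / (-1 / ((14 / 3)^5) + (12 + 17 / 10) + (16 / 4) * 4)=18823840 / 79865649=0.24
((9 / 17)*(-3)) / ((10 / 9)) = -243 / 170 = -1.43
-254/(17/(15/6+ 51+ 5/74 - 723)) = 370078/37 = 10002.11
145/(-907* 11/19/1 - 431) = -2755/18166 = -0.15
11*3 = 33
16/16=1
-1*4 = -4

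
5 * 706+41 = 3571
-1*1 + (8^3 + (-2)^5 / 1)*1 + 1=480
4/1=4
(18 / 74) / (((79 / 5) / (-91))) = -4095 / 2923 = -1.40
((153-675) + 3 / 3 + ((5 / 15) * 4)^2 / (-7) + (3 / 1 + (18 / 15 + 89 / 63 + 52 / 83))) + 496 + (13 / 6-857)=-45693517 / 52290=-873.85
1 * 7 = 7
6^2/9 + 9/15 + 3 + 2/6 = 119/15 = 7.93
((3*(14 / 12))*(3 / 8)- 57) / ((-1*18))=99 / 32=3.09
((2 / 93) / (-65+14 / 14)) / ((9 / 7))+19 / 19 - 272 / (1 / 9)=-65540455 / 26784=-2447.00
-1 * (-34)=34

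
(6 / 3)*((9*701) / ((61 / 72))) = 908496 / 61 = 14893.38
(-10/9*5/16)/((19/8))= -25/171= -0.15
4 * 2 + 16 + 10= 34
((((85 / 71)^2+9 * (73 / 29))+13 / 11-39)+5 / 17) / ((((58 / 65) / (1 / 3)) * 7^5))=-23874163235 / 79945817941374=-0.00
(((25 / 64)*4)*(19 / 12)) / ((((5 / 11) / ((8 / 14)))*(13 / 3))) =1045 / 1456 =0.72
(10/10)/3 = 1/3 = 0.33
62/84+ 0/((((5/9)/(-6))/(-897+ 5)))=31/42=0.74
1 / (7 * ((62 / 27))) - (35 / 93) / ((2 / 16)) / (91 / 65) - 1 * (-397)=514175 / 1302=394.91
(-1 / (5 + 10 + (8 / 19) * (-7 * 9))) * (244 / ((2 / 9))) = 6954 / 73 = 95.26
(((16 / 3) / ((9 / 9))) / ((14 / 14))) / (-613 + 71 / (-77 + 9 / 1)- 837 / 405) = -5440 / 628433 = -0.01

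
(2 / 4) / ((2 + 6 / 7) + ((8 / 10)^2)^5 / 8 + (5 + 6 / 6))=68359375 / 1212772508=0.06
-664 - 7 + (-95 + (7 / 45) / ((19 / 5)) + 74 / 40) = -2613253 / 3420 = -764.11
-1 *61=-61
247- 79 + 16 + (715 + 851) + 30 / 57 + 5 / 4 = 133135 / 76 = 1751.78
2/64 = 1/32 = 0.03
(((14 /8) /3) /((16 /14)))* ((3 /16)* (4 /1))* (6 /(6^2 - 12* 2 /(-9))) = 441 /7424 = 0.06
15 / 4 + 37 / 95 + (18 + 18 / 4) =10123 / 380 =26.64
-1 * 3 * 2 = -6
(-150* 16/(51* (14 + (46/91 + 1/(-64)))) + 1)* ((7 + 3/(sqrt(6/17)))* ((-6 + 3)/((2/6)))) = 29021283* sqrt(102)/2869226 + 203148981/1434613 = 243.76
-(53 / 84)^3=-148877 / 592704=-0.25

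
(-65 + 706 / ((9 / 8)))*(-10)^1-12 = -50738 / 9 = -5637.56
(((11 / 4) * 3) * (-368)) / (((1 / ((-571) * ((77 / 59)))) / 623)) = 83160414876 / 59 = 1409498557.22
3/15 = 0.20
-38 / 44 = -19 / 22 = -0.86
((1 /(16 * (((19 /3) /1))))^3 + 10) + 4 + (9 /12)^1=414393371 /28094464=14.75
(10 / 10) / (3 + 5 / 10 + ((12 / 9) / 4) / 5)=30 / 107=0.28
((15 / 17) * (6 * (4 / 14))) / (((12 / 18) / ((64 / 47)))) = 17280 / 5593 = 3.09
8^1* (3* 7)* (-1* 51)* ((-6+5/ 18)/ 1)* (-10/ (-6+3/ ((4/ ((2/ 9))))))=84048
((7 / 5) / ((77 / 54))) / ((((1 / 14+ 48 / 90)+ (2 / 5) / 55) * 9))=0.18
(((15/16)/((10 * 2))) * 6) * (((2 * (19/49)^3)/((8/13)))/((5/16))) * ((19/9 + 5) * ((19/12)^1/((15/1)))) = 3388346/26471025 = 0.13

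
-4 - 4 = -8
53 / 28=1.89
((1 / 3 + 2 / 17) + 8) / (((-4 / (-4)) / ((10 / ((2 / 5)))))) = 10775 / 51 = 211.27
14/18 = 7/9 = 0.78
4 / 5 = 0.80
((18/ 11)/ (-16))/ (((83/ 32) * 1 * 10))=-18/ 4565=-0.00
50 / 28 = 25 / 14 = 1.79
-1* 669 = -669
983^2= 966289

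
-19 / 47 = -0.40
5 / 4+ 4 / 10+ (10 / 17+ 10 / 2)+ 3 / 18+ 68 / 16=2972 / 255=11.65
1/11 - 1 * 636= -6995/11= -635.91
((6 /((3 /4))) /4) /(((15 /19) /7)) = 266 /15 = 17.73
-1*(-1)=1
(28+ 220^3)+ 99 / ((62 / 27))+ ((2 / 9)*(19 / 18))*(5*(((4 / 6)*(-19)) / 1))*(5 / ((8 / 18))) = 8912295634 / 837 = 10647903.98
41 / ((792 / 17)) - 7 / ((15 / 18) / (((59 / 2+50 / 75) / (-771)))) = 1230133 / 1017720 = 1.21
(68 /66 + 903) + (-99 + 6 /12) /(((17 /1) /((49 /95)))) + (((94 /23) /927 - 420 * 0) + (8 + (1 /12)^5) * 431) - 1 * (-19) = 45742921109514443 /10472165637120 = 4368.05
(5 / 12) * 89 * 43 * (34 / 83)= 325295 / 498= 653.20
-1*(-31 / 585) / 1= 31 / 585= 0.05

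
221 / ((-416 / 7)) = -119 / 32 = -3.72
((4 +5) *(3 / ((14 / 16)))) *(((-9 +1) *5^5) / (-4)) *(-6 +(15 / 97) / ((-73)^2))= -4186975050000 / 3618391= -1157137.26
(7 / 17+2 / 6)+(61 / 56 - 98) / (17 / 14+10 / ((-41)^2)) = -460897153 / 5858268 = -78.67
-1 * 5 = -5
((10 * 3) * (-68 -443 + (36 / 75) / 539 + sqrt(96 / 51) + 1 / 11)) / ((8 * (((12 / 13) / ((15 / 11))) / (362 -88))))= -4597977423 / 5929 + 133575 * sqrt(34) / 374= -773423.86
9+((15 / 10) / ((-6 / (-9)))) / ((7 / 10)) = 171 / 14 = 12.21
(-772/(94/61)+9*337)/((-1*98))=-119005/4606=-25.84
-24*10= -240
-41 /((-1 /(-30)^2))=36900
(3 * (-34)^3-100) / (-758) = 59006 / 379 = 155.69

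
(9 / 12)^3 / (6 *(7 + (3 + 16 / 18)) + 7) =0.01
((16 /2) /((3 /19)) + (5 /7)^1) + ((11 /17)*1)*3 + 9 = 22249 /357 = 62.32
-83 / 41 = -2.02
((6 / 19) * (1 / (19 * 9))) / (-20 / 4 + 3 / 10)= -20 / 50901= -0.00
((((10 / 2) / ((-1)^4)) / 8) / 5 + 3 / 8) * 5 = 5 / 2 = 2.50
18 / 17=1.06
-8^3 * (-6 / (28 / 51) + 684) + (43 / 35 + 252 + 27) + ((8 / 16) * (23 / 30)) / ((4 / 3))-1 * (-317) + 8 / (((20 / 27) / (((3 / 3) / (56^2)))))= -2697078007 / 7840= -344015.05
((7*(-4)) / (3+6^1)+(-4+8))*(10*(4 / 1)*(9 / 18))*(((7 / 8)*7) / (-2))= -490 / 9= -54.44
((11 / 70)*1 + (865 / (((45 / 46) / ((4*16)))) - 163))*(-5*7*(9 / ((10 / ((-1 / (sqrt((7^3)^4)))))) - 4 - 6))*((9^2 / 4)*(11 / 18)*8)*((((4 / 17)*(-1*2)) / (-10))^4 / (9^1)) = 294436510370352064 / 276360809878125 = 1065.41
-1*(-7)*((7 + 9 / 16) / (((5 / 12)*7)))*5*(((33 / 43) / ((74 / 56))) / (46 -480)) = -11979 / 98642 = -0.12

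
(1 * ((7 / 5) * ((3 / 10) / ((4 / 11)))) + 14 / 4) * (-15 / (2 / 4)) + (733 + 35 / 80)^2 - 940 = 687169173 / 1280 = 536850.92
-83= -83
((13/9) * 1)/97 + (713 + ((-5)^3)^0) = 623335/873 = 714.01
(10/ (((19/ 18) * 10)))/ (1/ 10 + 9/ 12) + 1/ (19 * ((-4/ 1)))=1423/ 1292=1.10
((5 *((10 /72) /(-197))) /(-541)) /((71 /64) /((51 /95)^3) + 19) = 5895600 /23678983814057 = 0.00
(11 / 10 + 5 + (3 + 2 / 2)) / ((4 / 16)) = 202 / 5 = 40.40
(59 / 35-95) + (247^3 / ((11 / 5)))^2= 198696296595367689 / 4235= 46917661533734.99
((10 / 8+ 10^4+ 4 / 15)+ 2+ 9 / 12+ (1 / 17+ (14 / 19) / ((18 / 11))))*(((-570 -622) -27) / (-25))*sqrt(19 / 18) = 88633134052*sqrt(38) / 1090125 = 501200.63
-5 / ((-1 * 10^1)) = 1 / 2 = 0.50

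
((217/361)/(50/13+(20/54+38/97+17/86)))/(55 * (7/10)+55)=1270770228/949960326689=0.00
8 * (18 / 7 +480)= 27024 / 7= 3860.57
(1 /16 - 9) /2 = -143 /32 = -4.47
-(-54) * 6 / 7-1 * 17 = 205 / 7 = 29.29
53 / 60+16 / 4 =293 / 60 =4.88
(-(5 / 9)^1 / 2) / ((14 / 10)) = -0.20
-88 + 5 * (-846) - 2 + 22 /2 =-4309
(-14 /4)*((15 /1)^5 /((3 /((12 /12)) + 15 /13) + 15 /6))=-69103125 /173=-399440.03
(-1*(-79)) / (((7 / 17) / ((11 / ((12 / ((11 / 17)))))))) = 9559 / 84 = 113.80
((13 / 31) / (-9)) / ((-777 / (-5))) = -65 / 216783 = -0.00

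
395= 395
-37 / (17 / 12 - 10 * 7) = 444 / 823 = 0.54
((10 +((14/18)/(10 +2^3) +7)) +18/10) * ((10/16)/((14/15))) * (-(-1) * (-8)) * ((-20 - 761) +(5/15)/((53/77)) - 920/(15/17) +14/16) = 176896262125/961632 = 183954.22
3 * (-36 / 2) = -54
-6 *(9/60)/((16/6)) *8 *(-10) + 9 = 36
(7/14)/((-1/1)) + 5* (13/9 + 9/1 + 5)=1381/18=76.72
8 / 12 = 2 / 3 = 0.67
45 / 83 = 0.54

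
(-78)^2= 6084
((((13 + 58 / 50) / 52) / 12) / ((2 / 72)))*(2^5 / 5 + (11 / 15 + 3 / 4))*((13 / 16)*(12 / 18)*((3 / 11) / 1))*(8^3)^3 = 15961423872 / 125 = 127691390.98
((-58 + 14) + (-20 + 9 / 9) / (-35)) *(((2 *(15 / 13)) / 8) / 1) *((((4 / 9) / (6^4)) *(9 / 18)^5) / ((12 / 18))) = -13 / 64512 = -0.00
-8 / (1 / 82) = -656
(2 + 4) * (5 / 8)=15 / 4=3.75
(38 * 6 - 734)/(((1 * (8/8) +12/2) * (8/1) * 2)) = -253/56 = -4.52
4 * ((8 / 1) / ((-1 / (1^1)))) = -32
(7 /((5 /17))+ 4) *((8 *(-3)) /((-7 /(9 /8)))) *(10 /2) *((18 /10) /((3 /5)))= 11259 /7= 1608.43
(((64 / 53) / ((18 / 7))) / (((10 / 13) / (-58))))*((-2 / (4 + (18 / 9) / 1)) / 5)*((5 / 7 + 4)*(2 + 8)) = 265408 / 2385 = 111.28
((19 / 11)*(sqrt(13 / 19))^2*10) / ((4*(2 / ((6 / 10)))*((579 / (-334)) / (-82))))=89011 / 2123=41.93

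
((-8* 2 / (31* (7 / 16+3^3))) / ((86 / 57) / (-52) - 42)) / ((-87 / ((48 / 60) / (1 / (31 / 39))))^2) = 4825088 / 201792515941575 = 0.00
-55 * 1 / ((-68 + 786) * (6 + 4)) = -11 / 1436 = -0.01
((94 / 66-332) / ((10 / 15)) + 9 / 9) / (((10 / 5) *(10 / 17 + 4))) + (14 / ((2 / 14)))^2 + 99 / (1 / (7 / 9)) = 11013371 / 1144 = 9627.07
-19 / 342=-0.06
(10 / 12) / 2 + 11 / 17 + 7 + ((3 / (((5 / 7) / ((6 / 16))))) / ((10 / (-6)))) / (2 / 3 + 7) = 1862833 / 234600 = 7.94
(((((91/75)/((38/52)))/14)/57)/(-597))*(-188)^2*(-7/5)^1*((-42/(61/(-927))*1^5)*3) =180878504352/547772375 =330.21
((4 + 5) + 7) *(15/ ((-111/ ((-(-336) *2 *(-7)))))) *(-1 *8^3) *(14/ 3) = -899153920/ 37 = -24301457.30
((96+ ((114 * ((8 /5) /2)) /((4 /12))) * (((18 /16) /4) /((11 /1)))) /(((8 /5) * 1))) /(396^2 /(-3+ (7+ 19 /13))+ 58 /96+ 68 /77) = 33784569 /15070170910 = 0.00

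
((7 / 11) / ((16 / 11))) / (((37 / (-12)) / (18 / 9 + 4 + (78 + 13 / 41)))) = -72597 / 6068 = -11.96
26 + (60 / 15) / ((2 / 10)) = 46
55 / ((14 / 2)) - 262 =-1779 / 7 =-254.14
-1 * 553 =-553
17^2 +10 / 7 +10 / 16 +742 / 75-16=1196777 / 4200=284.95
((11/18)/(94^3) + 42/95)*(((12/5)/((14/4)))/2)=627922549/4142537700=0.15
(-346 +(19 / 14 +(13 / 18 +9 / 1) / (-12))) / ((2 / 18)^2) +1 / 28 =-1566973 / 56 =-27981.66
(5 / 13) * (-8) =-40 / 13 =-3.08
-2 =-2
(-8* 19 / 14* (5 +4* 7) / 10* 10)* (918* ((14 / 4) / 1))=-1151172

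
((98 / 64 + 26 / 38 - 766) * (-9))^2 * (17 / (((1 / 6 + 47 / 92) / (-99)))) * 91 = -987113056175742951 / 92416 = -10681192176416.89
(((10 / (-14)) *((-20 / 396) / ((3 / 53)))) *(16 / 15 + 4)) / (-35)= -4028 / 43659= -0.09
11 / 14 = 0.79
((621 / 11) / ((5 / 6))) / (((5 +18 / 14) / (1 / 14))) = 1863 / 2420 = 0.77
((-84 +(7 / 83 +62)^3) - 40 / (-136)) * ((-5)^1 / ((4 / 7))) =-2093159.22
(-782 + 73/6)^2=21335161/36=592643.36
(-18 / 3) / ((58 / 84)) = -252 / 29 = -8.69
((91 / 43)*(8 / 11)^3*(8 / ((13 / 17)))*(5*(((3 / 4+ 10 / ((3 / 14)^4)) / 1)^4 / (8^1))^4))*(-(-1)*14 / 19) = 4035226468307859126978087841023797447038634081806417095870987721690266073333542812803948231270849535365 / 8018447307992847922278910084593902507394072576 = 503242874001992301815040500000000000000000000000000000000.00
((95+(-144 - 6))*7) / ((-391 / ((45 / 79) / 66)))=525 / 61778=0.01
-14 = -14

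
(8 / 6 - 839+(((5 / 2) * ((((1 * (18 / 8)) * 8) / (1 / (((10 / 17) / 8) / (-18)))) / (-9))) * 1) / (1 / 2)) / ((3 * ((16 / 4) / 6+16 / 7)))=-3588389 / 37944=-94.57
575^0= 1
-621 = -621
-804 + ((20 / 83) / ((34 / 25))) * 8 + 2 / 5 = -5659398 / 7055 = -802.18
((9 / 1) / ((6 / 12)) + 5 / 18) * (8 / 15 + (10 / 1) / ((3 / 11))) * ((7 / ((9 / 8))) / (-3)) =-571144 / 405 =-1410.23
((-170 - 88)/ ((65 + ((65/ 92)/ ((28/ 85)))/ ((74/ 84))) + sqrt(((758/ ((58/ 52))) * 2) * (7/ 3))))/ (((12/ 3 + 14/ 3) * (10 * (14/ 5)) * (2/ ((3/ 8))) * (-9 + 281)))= -433652848065/ 12073812985666432 + 840797361 * sqrt(6001086)/ 68669811355977832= -0.00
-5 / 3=-1.67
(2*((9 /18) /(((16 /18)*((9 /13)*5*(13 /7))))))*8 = 7 /5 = 1.40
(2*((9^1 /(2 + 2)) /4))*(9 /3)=27 /8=3.38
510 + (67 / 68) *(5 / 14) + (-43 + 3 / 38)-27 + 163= 10914857 / 18088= 603.43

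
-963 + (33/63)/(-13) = -262910/273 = -963.04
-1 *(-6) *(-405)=-2430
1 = 1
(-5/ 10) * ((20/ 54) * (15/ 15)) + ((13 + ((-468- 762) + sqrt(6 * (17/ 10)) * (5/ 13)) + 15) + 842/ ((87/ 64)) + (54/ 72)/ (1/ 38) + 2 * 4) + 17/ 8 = -3408605/ 6264 + sqrt(255)/ 13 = -542.93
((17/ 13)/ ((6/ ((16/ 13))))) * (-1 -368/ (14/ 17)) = -142120/ 1183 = -120.14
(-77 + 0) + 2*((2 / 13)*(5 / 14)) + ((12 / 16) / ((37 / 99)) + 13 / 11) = -73.70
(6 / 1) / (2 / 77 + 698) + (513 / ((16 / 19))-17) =42439141 / 71664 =592.20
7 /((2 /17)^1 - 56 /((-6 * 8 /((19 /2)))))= 1428 /2285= 0.62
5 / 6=0.83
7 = 7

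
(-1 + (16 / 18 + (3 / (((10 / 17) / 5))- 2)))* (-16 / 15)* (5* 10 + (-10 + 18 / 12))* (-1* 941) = 131525452 / 135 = 974262.61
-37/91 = -0.41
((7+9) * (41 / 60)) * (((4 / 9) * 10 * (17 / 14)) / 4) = 2788 / 189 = 14.75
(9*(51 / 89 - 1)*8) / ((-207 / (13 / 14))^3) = 83486 / 30085182729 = 0.00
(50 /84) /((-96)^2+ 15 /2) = 25 /387387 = 0.00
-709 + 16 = -693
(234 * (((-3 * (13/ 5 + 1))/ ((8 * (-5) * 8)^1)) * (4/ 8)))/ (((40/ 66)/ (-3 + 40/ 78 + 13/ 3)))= 24057/ 2000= 12.03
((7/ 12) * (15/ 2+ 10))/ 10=49/ 48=1.02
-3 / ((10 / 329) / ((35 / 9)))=-2303 / 6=-383.83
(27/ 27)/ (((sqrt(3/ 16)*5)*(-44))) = -sqrt(3)/ 165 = -0.01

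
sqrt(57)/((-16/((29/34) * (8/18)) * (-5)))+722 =29 * sqrt(57)/6120+722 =722.04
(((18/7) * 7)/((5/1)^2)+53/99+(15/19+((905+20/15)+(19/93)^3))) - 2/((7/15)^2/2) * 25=92506847785766/205935500925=449.20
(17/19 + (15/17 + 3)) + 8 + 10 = 7357/323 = 22.78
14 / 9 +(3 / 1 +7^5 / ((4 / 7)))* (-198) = -104835923 / 18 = -5824217.94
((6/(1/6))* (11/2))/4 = 99/2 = 49.50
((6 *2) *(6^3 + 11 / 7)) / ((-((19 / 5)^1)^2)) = -456900 / 2527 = -180.81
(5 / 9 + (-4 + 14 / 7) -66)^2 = 368449 / 81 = 4548.75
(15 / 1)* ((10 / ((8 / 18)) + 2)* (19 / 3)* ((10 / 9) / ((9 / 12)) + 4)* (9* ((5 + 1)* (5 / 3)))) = 3444700 / 3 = 1148233.33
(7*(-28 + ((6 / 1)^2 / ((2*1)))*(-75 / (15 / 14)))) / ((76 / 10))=-22540 / 19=-1186.32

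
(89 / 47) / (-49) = -89 / 2303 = -0.04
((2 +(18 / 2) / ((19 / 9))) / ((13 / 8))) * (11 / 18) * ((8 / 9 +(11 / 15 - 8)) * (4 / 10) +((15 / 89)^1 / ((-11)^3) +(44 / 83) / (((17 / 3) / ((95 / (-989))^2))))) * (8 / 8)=-202063942968016276 / 33637575150102825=-6.01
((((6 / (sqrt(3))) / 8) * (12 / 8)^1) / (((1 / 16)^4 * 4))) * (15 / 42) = 15360 * sqrt(3) / 7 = 3800.61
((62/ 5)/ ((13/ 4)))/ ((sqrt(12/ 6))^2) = 124/ 65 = 1.91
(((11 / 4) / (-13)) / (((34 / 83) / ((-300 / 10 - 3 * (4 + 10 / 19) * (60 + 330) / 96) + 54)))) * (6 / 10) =12974643 / 1343680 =9.66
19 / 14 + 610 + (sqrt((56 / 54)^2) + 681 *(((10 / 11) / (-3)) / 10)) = 2460529 / 4158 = 591.76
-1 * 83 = -83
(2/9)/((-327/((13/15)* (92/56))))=-299/309015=-0.00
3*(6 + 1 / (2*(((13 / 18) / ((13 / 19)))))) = 369 / 19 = 19.42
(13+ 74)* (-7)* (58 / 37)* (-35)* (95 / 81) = 39148550 / 999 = 39187.74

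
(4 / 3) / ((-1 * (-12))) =1 / 9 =0.11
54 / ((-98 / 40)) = -1080 / 49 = -22.04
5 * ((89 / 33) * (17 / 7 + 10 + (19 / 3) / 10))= 244127 / 1386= 176.14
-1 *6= -6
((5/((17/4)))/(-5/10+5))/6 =20/459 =0.04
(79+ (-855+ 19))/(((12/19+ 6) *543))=-14383/68418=-0.21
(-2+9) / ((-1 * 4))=-1.75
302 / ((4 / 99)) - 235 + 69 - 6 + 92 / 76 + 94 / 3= 836195 / 114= 7335.04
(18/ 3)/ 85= 6/ 85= 0.07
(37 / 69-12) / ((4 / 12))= -791 / 23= -34.39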